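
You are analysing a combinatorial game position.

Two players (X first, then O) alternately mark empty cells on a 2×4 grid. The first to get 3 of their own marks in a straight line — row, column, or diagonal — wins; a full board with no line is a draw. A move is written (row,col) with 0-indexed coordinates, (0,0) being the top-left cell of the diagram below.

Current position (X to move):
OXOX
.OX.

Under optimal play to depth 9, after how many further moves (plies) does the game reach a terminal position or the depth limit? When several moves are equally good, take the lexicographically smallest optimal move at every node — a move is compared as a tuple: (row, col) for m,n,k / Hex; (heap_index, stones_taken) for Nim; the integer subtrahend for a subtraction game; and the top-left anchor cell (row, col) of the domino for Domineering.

[OXOX/.OX.] X move#1: (1,0):+0/OXOX/XOX.*, (1,3):+0/OXOX/.OXX
[OXOX/XOX.] O move#2: (1,3):+0/OXOX/XOXO*
[OXOX/XOXO] end (terminal +0, X#3); searched OXOX/.OX. to 9

PV length from [OXOX/.OX.]: 2 plies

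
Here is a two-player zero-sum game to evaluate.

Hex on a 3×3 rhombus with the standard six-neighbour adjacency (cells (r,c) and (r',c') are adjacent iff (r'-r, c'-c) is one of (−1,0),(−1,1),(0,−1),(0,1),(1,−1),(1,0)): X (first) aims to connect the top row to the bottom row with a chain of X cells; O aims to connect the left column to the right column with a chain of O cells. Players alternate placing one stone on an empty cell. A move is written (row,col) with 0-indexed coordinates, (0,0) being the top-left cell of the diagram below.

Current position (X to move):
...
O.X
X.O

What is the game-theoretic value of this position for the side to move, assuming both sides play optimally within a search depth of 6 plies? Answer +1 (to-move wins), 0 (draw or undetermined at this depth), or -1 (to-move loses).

value(.../O.X/X.O, X) = +1

p1 X@[.../O.X/X.O]: (0,0)[X../O.X/X.O]-1 (0,1)[.X./O.X/X.O]-1 (0,2)[..X/O.X/X.O]+1* (1,1)[.../OXX/X.O]+1 (2,1)[.../O.X/XXO]-1
p2 O@[..X/O.X/X.O]: (0,0)[O.X/O.X/X.O]-1* (0,1)[.OX/O.X/X.O]-1 (1,1)[..X/OOX/X.O]-1 (2,1)[..X/O.X/XOO]-1
p3 X@[O.X/O.X/X.O]: (0,1)[OXX/O.X/X.O]+1* (1,1)[O.X/OXX/X.O]+1 (2,1)[O.X/O.X/XXO]+1
p4 O@[OXX/O.X/X.O]: (1,1)[OXX/OOX/X.O]-1* (2,1)[OXX/O.X/XOO]-1
p5 X@[OXX/OOX/X.O]: (2,1)[OXX/OOX/XXO]+1*
p6 O@[OXX/OOX/XXO] terminal -1; root [.../O.X/X.O] d6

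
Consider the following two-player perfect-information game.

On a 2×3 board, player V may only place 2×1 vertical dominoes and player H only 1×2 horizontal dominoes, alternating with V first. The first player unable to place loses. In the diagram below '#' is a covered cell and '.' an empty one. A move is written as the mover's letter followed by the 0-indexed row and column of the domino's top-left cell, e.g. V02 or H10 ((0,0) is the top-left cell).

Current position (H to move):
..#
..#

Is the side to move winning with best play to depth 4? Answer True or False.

H winning at [..#/..#]: True

[..#/..#] H move#1: H00:+1/###/..#*, H10:+1/..#/###
[###/..#] end (terminal -1, V#2); searched ..#/..# to 4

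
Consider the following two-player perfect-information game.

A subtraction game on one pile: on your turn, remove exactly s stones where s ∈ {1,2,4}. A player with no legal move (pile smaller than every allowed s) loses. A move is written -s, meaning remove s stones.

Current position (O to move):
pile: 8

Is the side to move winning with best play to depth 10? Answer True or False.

O winning at [8]: True

[8] O move#1: -1:-1/7, -2:+1/6*, -4:-1/4
[6] X move#2: -1:-1/5*, -2:-1/4, -4:-1/2
[5] O move#3: -1:-1/4, -2:+1/3*, -4:-1/1
[3] X move#4: -1:-1/2*, -2:-1/1
[2] O move#5: -1:-1/1, -2:+1/0*
[0] end (terminal -1, X#6); searched 8 to 10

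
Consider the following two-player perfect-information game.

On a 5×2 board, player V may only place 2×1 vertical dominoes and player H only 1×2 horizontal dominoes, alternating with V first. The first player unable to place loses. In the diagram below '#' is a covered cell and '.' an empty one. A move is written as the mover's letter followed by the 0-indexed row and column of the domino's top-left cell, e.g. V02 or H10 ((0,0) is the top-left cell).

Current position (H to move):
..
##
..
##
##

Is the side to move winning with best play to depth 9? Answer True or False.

[../##/../##/##] H move#1: H00:+1/##/##/../##/##*, H20:+1/../##/##/##/##
[##/##/../##/##] end (terminal -1, V#2); searched ../##/../##/## to 9

H winning at [../##/../##/##]: True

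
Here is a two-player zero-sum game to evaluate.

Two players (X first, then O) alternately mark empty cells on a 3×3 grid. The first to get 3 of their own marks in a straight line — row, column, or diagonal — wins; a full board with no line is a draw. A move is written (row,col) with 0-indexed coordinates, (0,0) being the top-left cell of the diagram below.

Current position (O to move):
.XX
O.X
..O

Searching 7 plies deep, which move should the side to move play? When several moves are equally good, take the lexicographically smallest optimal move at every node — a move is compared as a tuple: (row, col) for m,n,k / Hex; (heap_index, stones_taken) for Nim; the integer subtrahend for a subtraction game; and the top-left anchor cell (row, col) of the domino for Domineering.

O's best at [.XX/O.X/..O]: (0,0)

p1 O@[.XX/O.X/..O]: (0,0)[OXX/O.X/..O]+1* (1,1)[.XX/OOX/..O]-1 (2,0)[.XX/O.X/O.O]-1 (2,1)[.XX/O.X/.OO]-1
p2 X@[OXX/O.X/..O]: (1,1)[OXX/OXX/..O]-1* (2,0)[OXX/O.X/X.O]-1 (2,1)[OXX/O.X/.XO]-1
p3 O@[OXX/OXX/..O]: (2,0)[OXX/OXX/O.O]+1* (2,1)[OXX/OXX/.OO]-1
p4 X@[OXX/OXX/O.O] terminal -1; root [.XX/O.X/..O] d7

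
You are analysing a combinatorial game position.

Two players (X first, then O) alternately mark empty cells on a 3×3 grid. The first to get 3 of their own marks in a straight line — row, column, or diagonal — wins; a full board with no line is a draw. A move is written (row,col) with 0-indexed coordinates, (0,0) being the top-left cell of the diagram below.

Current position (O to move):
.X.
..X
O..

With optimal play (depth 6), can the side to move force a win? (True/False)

ply 1, O at .X./..X/O.. | (0,0)=+1→OX./..X/O..*; (0,2)=-1→.XO/..X/O..; (1,0)=-1→.X./O.X/O..; (1,1)=-1→.X./.OX/O..; (2,1)=-1→.X./..X/OO.; (2,2)=+1→.X./..X/O.O
ply 2, X at OX./..X/O.. | (0,2)=-1→OXX/..X/O..*; (1,0)=-1→OX./X.X/O..; (1,1)=-1→OX./.XX/O..; (2,1)=-1→OX./..X/OX.; (2,2)=-1→OX./..X/O.X
ply 3, O at OXX/..X/O.. | (1,0)=+1→OXX/O.X/O..*; (1,1)=-1→OXX/.OX/O..; (2,1)=-1→OXX/..X/OO.; (2,2)=+1→OXX/..X/O.O
ply 4: OXX/O.X/O.. is terminal -1 (X); from .X./..X/O.. depth 6

O winning at [.X./..X/O..]: True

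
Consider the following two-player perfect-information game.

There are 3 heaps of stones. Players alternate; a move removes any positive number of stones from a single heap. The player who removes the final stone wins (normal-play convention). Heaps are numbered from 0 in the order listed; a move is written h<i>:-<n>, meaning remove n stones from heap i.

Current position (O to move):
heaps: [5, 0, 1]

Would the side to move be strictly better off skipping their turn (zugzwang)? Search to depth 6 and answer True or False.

[(5,0,1)] O move#1: h0:-1:-1/(4,0,1), h0:-2:-1/(3,0,1), h0:-3:-1/(2,0,1), h0:-4:+1/(1,0,1)*, h0:-5:-1/(0,0,1), h2:-1:-1/(5,0,0)
[(1,0,1)] X move#2: h0:-1:-1/(0,0,1)*, h2:-1:-1/(1,0,0)
[(0,0,1)] O move#3: h2:-1:+1/(0,0,0)*
[(0,0,0)] end (terminal -1, X#4); searched (5,0,1) to 6
if O skipped the turn, X would face:
~ [(5,0,1)] X move#1: h0:-1:-1/(4,0,1), h0:-2:-1/(3,0,1), h0:-3:-1/(2,0,1), h0:-4:+1/(1,0,1)*, h0:-5:-1/(0,0,1), h2:-1:-1/(5,0,0)
~ [(1,0,1)] O move#2: h0:-1:-1/(0,0,1)*, h2:-1:-1/(1,0,0)
~ [(0,0,1)] X move#3: h2:-1:+1/(0,0,0)*
~ [(0,0,0)] end (terminal -1, O#4); searched (5,0,1) to 6
compare (O): move=+1 vs pass=-1

zugzwang((5,0,1), O) = False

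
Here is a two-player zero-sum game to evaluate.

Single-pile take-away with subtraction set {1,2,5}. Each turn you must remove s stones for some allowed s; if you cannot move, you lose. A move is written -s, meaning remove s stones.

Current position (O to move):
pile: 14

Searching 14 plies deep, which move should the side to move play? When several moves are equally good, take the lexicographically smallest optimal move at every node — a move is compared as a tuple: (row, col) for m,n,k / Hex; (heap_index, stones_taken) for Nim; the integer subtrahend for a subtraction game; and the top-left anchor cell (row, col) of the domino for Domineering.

O's best at [14]: -2

p1 O@[14]: -1[13]-1 -2[12]+1* -5[9]+1
p2 X@[12]: -1[11]-1* -2[10]-1 -5[7]-1
p3 O@[11]: -1[10]-1 -2[9]+1* -5[6]+1
p4 X@[9]: -1[8]-1* -2[7]-1 -5[4]-1
p5 O@[8]: -1[7]-1 -2[6]+1* -5[3]+1
p6 X@[6]: -1[5]-1* -2[4]-1 -5[1]-1
p7 O@[5]: -1[4]-1 -2[3]+1* -5[0]+1
p8 X@[3]: -1[2]-1* -2[1]-1
p9 O@[2]: -1[1]-1 -2[0]+1*
p10 X@[0] terminal -1; root [14] d14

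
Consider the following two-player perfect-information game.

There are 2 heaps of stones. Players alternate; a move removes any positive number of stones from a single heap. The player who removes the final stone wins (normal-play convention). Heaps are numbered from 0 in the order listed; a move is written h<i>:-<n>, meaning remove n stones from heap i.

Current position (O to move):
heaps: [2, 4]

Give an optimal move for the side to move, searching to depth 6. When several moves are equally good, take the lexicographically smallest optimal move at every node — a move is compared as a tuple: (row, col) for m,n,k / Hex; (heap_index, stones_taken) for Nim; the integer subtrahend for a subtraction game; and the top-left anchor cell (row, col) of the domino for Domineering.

p1 O@[(2,4)]: h0:-1[(1,4)]-1 h0:-2[(0,4)]-1 h1:-1[(2,3)]-1 h1:-2[(2,2)]+1* h1:-3[(2,1)]-1 h1:-4[(2,0)]-1
p2 X@[(2,2)]: h0:-1[(1,2)]-1* h0:-2[(0,2)]-1 h1:-1[(2,1)]-1 h1:-2[(2,0)]-1
p3 O@[(1,2)]: h0:-1[(0,2)]-1 h1:-1[(1,1)]+1* h1:-2[(1,0)]-1
p4 X@[(1,1)]: h0:-1[(0,1)]-1* h1:-1[(1,0)]-1
p5 O@[(0,1)]: h1:-1[(0,0)]+1*
p6 X@[(0,0)] terminal -1; root [(2,4)] d6

O's best at [(2,4)]: h1:-2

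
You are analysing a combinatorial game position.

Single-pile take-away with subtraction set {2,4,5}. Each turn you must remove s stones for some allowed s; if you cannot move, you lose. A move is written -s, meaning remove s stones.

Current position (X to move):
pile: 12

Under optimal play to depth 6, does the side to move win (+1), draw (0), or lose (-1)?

value(12, X) = +1

[12] X move#1: -2:-1/10, -4:+1/8*, -5:+1/7
[8] O move#2: -2:-1/6*, -4:-1/4, -5:-1/3
[6] X move#3: -2:-1/4, -4:-1/2, -5:+1/1*
[1] end (terminal -1, O#4); searched 12 to 6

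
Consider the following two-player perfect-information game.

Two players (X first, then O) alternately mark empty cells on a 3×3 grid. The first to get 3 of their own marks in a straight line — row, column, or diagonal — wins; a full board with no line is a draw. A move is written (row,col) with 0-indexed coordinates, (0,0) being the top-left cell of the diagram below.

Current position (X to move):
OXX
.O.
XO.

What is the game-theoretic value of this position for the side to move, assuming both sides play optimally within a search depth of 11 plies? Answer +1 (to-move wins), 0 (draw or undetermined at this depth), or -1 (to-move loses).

p1 X@[OXX/.O./XO.]: (1,0)[OXX/XO./XO.]-1 (1,2)[OXX/.OX/XO.]-1 (2,2)[OXX/.O./XOX]+0*
p2 O@[OXX/.O./XOX]: (1,0)[OXX/OO./XOX]-1 (1,2)[OXX/.OO/XOX]+0*
p3 X@[OXX/.OO/XOX]: (1,0)[OXX/XOO/XOX]+0*
p4 O@[OXX/XOO/XOX] terminal +0; root [OXX/.O./XO.] d11

value(OXX/.O./XO., X) = 0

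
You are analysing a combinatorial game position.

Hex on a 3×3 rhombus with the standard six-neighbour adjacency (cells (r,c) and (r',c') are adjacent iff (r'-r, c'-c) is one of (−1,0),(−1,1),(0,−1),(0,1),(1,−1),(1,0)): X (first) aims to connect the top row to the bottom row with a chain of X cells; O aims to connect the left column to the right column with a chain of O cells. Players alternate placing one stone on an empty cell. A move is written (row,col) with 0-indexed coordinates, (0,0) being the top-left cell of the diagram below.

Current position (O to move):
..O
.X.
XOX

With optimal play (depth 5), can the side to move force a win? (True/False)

p1 O@[..O/.X./XOX]: (0,0)[O.O/.X./XOX]-1 (0,1)[.OO/.X./XOX]+1* (1,0)[..O/OX./XOX]-1 (1,2)[..O/.XO/XOX]-1
p2 X@[.OO/.X./XOX]: (0,0)[XOO/.X./XOX]-1* (1,0)[.OO/XX./XOX]-1 (1,2)[.OO/.XX/XOX]-1
p3 O@[XOO/.X./XOX]: (1,0)[XOO/OX./XOX]+1* (1,2)[XOO/.XO/XOX]-1
p4 X@[XOO/OX./XOX] terminal -1; root [..O/.X./XOX] d5

O winning at [..O/.X./XOX]: True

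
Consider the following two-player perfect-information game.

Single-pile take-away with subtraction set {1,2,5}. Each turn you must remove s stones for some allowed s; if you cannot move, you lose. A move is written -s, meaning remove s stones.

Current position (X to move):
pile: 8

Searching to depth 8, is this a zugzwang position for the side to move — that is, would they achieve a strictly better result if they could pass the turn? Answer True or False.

zugzwang(8, X) = False

ply 1, X at 8 | -1=-1→7; -2=+1→6*; -5=+1→3
ply 2, O at 6 | -1=-1→5*; -2=-1→4; -5=-1→1
ply 3, X at 5 | -1=-1→4; -2=+1→3*; -5=+1→0
ply 4, O at 3 | -1=-1→2*; -2=-1→1
ply 5, X at 2 | -1=-1→1; -2=+1→0*
ply 6: 0 is terminal -1 (O); from 8 depth 8
suppose X passes — search the same position with O to move:
pass> ply 1, O at 8 | -1=-1→7; -2=+1→6*; -5=+1→3
pass> ply 2, X at 6 | -1=-1→5*; -2=-1→4; -5=-1→1
pass> ply 3, O at 5 | -1=-1→4; -2=+1→3*; -5=+1→0
pass> ply 4, X at 3 | -1=-1→2*; -2=-1→1
pass> ply 5, O at 2 | -1=-1→1; -2=+1→0*
pass> ply 6: 0 is terminal -1 (X); from 8 depth 8
for X: play +1, pass -1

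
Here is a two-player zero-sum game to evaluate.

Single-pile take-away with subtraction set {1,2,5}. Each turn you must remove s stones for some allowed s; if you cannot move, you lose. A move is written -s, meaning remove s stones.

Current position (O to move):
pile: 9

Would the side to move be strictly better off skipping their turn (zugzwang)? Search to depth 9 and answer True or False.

zugzwang(9, O) = True

[9] O move#1: -1:-1/8*, -2:-1/7, -5:-1/4
[8] X move#2: -1:-1/7, -2:+1/6*, -5:+1/3
[6] O move#3: -1:-1/5*, -2:-1/4, -5:-1/1
[5] X move#4: -1:-1/4, -2:+1/3*, -5:+1/0
[3] O move#5: -1:-1/2*, -2:-1/1
[2] X move#6: -1:-1/1, -2:+1/0*
[0] end (terminal -1, O#7); searched 9 to 9
pass branch (X moves first from the same position):
  | [9] X move#1: -1:-1/8*, -2:-1/7, -5:-1/4
  | [8] O move#2: -1:-1/7, -2:+1/6*, -5:+1/3
  | [6] X move#3: -1:-1/5*, -2:-1/4, -5:-1/1
  | [5] O move#4: -1:-1/4, -2:+1/3*, -5:+1/0
  | [3] X move#5: -1:-1/2*, -2:-1/1
  | [2] O move#6: -1:-1/1, -2:+1/0*
  | [0] end (terminal -1, X#7); searched 9 to 9
O moving scores -1; O passing scores +1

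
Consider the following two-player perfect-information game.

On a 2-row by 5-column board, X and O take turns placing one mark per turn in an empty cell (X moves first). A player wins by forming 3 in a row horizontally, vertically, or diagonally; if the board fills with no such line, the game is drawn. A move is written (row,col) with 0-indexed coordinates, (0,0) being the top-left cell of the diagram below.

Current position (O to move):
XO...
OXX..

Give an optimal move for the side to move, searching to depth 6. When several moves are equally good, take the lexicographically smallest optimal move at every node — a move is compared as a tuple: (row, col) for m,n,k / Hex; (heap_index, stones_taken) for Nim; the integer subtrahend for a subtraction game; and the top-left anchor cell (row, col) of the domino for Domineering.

[XO.../OXX..] O move#1: (0,2):-1/XOO../OXX.., (0,3):-1/XO.O./OXX.., (0,4):-1/XO..O/OXX.., (1,3):+0/XO.../OXXO.*, (1,4):-1/XO.../OXX.O
[XO.../OXXO.] X move#2: (0,2):+0/XOX../OXXO.*, (0,3):+0/XO.X./OXXO., (0,4):+0/XO..X/OXXO., (1,4):+0/XO.../OXXOX
[XOX../OXXO.] O move#3: (0,3):+0/XOXO./OXXO.*, (0,4):+0/XOX.O/OXXO., (1,4):+0/XOX../OXXOO
[XOXO./OXXO.] X move#4: (0,4):+0/XOXOX/OXXO.*, (1,4):+0/XOXO./OXXOX
[XOXOX/OXXO.] O move#5: (1,4):+0/XOXOX/OXXOO*
[XOXOX/OXXOO] end (terminal +0, X#6); searched XO.../OXX.. to 6

O's best at [XO.../OXX..]: (1,3)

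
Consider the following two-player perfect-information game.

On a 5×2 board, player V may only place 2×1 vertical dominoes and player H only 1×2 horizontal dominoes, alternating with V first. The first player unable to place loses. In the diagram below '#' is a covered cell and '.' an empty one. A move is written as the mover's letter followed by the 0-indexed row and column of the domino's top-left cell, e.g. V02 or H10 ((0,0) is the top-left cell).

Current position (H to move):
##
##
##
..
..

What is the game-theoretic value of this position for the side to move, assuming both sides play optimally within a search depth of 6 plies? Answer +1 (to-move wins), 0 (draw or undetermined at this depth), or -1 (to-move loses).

p1 H@[##/##/##/../..]: H30[##/##/##/##/..]+1* H40[##/##/##/../##]+1
p2 V@[##/##/##/##/..] terminal -1; root [##/##/##/../..] d6

value(##/##/##/../.., H) = +1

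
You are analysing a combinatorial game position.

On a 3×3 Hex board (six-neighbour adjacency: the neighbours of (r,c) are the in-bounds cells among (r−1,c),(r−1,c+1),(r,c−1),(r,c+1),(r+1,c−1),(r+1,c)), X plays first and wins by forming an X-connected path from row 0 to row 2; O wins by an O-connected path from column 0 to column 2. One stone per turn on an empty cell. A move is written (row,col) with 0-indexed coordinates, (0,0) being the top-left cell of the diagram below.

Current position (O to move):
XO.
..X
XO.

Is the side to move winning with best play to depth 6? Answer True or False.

[XO./..X/XO.] O move#1: (0,2):-1/XOO/..X/XO.*, (1,0):-1/XO./O.X/XO., (1,1):-1/XO./.OX/XO., (2,2):-1/XO./..X/XOO
[XOO/..X/XO.] X move#2: (1,0):+1/XOO/X.X/XO.*, (1,1):-1/XOO/.XX/XO., (2,2):-1/XOO/..X/XOX
[XOO/X.X/XO.] end (terminal -1, O#3); searched XO./..X/XO. to 6

O winning at [XO./..X/XO.]: False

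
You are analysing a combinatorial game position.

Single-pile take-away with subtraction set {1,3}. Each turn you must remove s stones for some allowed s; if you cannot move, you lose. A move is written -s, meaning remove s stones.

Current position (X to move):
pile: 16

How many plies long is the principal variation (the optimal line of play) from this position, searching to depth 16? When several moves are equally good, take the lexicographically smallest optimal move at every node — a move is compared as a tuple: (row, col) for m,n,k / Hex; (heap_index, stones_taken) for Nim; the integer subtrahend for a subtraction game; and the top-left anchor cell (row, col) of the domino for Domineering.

PV length from [16]: 16 plies

p1 X@[16]: -1[15]-1* -3[13]-1
p2 O@[15]: -1[14]+1* -3[12]+1
p3 X@[14]: -1[13]-1* -3[11]-1
p4 O@[13]: -1[12]+1* -3[10]+1
p5 X@[12]: -1[11]-1* -3[9]-1
p6 O@[11]: -1[10]+1* -3[8]+1
p7 X@[10]: -1[9]-1* -3[7]-1
p8 O@[9]: -1[8]+1* -3[6]+1
p9 X@[8]: -1[7]-1* -3[5]-1
p10 O@[7]: -1[6]+1* -3[4]+1
p11 X@[6]: -1[5]-1* -3[3]-1
p12 O@[5]: -1[4]+1* -3[2]+1
p13 X@[4]: -1[3]-1* -3[1]-1
p14 O@[3]: -1[2]+1* -3[0]+1
p15 X@[2]: -1[1]-1*
p16 O@[1]: -1[0]+1*
p17 X@[0] terminal -1; root [16] d16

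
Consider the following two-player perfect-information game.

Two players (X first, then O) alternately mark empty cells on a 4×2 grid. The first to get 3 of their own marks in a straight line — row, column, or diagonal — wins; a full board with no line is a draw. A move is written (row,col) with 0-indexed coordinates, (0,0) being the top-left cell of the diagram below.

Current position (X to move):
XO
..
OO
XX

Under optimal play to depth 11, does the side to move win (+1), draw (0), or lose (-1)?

[XO/../OO/XX] X move#1: (1,0):-1/XO/X./OO/XX, (1,1):+0/XO/.X/OO/XX*
[XO/.X/OO/XX] O move#2: (1,0):+0/XO/OX/OO/XX*
[XO/OX/OO/XX] end (terminal +0, X#3); searched XO/../OO/XX to 11

value(XO/../OO/XX, X) = 0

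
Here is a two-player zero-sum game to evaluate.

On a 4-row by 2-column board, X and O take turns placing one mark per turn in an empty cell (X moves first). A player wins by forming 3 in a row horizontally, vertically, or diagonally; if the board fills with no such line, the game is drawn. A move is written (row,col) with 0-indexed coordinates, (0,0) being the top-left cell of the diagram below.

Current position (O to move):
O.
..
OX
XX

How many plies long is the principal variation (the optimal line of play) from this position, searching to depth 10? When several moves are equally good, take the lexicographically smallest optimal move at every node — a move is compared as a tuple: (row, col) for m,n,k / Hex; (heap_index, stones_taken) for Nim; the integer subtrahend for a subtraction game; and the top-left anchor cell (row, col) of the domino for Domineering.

[O./../OX/XX] O move#1: (0,1):-1/OO/../OX/XX, (1,0):+1/O./O./OX/XX*, (1,1):+0/O./.O/OX/XX
[O./O./OX/XX] end (terminal -1, X#2); searched O./../OX/XX to 10

PV length from [O./../OX/XX]: 1 ply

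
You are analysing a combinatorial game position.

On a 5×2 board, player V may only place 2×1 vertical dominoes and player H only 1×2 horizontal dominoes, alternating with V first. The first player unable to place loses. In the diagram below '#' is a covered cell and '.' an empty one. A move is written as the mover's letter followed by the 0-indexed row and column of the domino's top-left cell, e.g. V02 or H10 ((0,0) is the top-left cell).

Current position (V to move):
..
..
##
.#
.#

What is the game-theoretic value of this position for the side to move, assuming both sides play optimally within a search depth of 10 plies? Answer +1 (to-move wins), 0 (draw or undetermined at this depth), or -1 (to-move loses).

p1 V@[../../##/.#/.#]: V00[#./#./##/.#/.#]+1* V01[.#/.#/##/.#/.#]+1 V30[../../##/##/##]-1
p2 H@[#./#./##/.#/.#] terminal -1; root [../../##/.#/.#] d10

value(../../##/.#/.#, V) = +1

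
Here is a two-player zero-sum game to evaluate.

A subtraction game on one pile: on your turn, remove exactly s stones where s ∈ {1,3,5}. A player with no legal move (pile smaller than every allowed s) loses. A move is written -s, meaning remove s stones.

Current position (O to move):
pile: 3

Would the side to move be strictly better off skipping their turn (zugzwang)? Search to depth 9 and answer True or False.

zugzwang(3, O) = False

[3] O move#1: -1:+1/2*, -3:+1/0
[2] X move#2: -1:-1/1*
[1] O move#3: -1:+1/0*
[0] end (terminal -1, X#4); searched 3 to 9
if O skipped the turn, X would face:
~ [3] X move#1: -1:+1/2*, -3:+1/0
~ [2] O move#2: -1:-1/1*
~ [1] X move#3: -1:+1/0*
~ [0] end (terminal -1, O#4); searched 3 to 9
compare (O): move=+1 vs pass=-1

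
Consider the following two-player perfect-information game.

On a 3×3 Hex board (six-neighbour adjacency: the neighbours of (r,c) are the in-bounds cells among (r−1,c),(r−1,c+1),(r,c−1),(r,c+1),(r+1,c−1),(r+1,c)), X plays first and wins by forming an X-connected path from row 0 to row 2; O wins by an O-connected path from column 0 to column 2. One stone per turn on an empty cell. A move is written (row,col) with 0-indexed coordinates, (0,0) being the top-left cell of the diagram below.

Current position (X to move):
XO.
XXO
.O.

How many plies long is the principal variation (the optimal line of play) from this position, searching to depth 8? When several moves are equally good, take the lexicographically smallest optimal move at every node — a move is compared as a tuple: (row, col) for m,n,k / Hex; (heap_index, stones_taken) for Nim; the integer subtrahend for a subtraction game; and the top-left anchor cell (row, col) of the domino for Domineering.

PV length from [XO./XXO/.O.]: 1 ply

[XO./XXO/.O.] X move#1: (0,2):-1/XOX/XXO/.O., (2,0):+1/XO./XXO/XO.*, (2,2):-1/XO./XXO/.OX
[XO./XXO/XO.] end (terminal -1, O#2); searched XO./XXO/.O. to 8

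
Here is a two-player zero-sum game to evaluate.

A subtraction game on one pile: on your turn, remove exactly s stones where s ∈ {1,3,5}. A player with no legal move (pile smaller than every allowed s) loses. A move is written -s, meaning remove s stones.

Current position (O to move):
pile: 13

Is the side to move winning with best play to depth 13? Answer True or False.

ply 1, O at 13 | -1=+1→12*; -3=+1→10; -5=+1→8
ply 2, X at 12 | -1=-1→11*; -3=-1→9; -5=-1→7
ply 3, O at 11 | -1=+1→10*; -3=+1→8; -5=+1→6
ply 4, X at 10 | -1=-1→9*; -3=-1→7; -5=-1→5
ply 5, O at 9 | -1=+1→8*; -3=+1→6; -5=+1→4
ply 6, X at 8 | -1=-1→7*; -3=-1→5; -5=-1→3
ply 7, O at 7 | -1=+1→6*; -3=+1→4; -5=+1→2
ply 8, X at 6 | -1=-1→5*; -3=-1→3; -5=-1→1
ply 9, O at 5 | -1=+1→4*; -3=+1→2; -5=+1→0
ply 10, X at 4 | -1=-1→3*; -3=-1→1
ply 11, O at 3 | -1=+1→2*; -3=+1→0
ply 12, X at 2 | -1=-1→1*
ply 13, O at 1 | -1=+1→0*
ply 14: 0 is terminal -1 (X); from 13 depth 13

O winning at [13]: True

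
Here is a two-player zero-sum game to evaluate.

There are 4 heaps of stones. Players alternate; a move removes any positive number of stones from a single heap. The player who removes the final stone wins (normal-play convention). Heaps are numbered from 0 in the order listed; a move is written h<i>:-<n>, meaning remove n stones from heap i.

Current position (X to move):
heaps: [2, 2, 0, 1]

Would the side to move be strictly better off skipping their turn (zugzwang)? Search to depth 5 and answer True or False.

zugzwang((2,2,0,1), X) = False

p1 X@[(2,2,0,1)]: h0:-1[(1,2,0,1)]-1 h0:-2[(0,2,0,1)]-1 h1:-1[(2,1,0,1)]-1 h1:-2[(2,0,0,1)]-1 h3:-1[(2,2,0,0)]+1*
p2 O@[(2,2,0,0)]: h0:-1[(1,2,0,0)]-1* h0:-2[(0,2,0,0)]-1 h1:-1[(2,1,0,0)]-1 h1:-2[(2,0,0,0)]-1
p3 X@[(1,2,0,0)]: h0:-1[(0,2,0,0)]-1 h1:-1[(1,1,0,0)]+1* h1:-2[(1,0,0,0)]-1
p4 O@[(1,1,0,0)]: h0:-1[(0,1,0,0)]-1* h1:-1[(1,0,0,0)]-1
p5 X@[(0,1,0,0)]: h1:-1[(0,0,0,0)]+1*
p6 O@[(0,0,0,0)] terminal -1; root [(2,2,0,1)] d5
if X skipped the turn, O would face:
~ p1 O@[(2,2,0,1)]: h0:-1[(1,2,0,1)]-1 h0:-2[(0,2,0,1)]-1 h1:-1[(2,1,0,1)]-1 h1:-2[(2,0,0,1)]-1 h3:-1[(2,2,0,0)]+1*
~ p2 X@[(2,2,0,0)]: h0:-1[(1,2,0,0)]-1* h0:-2[(0,2,0,0)]-1 h1:-1[(2,1,0,0)]-1 h1:-2[(2,0,0,0)]-1
~ p3 O@[(1,2,0,0)]: h0:-1[(0,2,0,0)]-1 h1:-1[(1,1,0,0)]+1* h1:-2[(1,0,0,0)]-1
~ p4 X@[(1,1,0,0)]: h0:-1[(0,1,0,0)]-1* h1:-1[(1,0,0,0)]-1
~ p5 O@[(0,1,0,0)]: h1:-1[(0,0,0,0)]+1*
~ p6 X@[(0,0,0,0)] terminal -1; root [(2,2,0,1)] d5
compare (X): move=+1 vs pass=-1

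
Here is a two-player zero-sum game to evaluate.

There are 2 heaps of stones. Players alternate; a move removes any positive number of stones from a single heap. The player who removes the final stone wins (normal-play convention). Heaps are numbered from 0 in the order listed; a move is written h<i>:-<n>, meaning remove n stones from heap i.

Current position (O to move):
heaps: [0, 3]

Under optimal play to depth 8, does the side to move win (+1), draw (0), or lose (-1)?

value((0,3), O) = +1

p1 O@[(0,3)]: h1:-1[(0,2)]-1 h1:-2[(0,1)]-1 h1:-3[(0,0)]+1*
p2 X@[(0,0)] terminal -1; root [(0,3)] d8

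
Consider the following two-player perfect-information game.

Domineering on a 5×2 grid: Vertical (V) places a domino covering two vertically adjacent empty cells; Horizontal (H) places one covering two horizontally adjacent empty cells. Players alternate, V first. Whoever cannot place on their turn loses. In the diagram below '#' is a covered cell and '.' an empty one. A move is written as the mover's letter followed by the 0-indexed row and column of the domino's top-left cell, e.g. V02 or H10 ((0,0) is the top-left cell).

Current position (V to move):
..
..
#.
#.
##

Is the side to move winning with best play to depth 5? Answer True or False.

ply 1, V at ../../#./#./## | V00=+1→#./#./#./#./##*; V01=+1→.#/.#/#./#./##; V11=-1→../.#/##/#./##; V21=-1→../../##/##/##
ply 2: #./#./#./#./## is terminal -1 (H); from ../../#./#./## depth 5

V winning at [../../#./#./##]: True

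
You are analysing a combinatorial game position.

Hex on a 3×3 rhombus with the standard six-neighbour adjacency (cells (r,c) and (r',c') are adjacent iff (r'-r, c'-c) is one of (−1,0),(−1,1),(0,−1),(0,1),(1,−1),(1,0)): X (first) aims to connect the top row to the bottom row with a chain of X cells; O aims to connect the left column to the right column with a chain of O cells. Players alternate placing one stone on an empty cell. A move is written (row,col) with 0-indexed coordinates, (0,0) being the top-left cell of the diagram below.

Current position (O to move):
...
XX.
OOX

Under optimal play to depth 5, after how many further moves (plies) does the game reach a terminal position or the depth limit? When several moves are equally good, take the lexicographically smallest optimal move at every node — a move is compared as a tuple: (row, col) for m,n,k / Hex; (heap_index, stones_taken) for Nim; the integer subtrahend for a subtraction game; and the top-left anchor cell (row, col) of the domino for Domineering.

ply 1, O at .../XX./OOX | (0,0)=-1→O../XX./OOX; (0,1)=-1→.O./XX./OOX; (0,2)=-1→..O/XX./OOX; (1,2)=+1→.../XXO/OOX*
ply 2: .../XXO/OOX is terminal -1 (X); from .../XX./OOX depth 5

PV length from [.../XX./OOX]: 1 ply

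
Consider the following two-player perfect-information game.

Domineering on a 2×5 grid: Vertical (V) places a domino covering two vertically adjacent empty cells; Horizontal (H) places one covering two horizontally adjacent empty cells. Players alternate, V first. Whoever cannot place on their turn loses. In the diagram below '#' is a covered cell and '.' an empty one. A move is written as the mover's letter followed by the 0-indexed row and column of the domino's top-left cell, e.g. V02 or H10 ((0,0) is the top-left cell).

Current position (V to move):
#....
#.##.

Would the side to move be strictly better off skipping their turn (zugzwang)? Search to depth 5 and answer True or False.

p1 V@[#..../#.##.]: V01[##.../####.]-1* V04[#...#/#.###]-1
p2 H@[##.../####.]: H02[####./####.]-1 H03[##.##/####.]+1*
p3 V@[##.##/####.] terminal -1; root [#..../#.##.] d5
if V skipped the turn, H would face:
~ p1 H@[#..../#.##.]: H01[###../#.##.]-1* H02[#.##./#.##.]-1 H03[#..##/#.##.]-1
~ p2 V@[###../#.##.]: V04[###.#/#.###]+1*
~ p3 H@[###.#/#.###] terminal -1; root [#..../#.##.] d5
compare (V): move=-1 vs pass=+1

zugzwang(#..../#.##., V) = True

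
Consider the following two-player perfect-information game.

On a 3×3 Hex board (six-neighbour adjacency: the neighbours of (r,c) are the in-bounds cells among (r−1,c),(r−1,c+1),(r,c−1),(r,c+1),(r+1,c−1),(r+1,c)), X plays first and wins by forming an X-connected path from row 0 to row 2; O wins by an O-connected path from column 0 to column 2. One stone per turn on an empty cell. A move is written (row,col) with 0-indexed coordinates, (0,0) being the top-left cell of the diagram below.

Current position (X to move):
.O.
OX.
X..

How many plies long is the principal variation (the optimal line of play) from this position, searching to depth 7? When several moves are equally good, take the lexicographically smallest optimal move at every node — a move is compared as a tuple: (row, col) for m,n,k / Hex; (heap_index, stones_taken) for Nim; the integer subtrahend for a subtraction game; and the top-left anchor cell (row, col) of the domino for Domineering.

PV length from [.O./OX./X..]: 1 ply

ply 1, X at .O./OX./X.. | (0,0)=-1→XO./OX./X..; (0,2)=+1→.OX/OX./X..*; (1,2)=-1→.O./OXX/X..; (2,1)=-1→.O./OX./XX.; (2,2)=-1→.O./OX./X.X
ply 2: .OX/OX./X.. is terminal -1 (O); from .O./OX./X.. depth 7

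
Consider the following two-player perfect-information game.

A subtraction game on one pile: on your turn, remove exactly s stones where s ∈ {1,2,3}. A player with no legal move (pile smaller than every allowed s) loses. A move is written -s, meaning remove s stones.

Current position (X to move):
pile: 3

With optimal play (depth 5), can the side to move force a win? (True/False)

X winning at [3]: True

ply 1, X at 3 | -1=-1→2; -2=-1→1; -3=+1→0*
ply 2: 0 is terminal -1 (O); from 3 depth 5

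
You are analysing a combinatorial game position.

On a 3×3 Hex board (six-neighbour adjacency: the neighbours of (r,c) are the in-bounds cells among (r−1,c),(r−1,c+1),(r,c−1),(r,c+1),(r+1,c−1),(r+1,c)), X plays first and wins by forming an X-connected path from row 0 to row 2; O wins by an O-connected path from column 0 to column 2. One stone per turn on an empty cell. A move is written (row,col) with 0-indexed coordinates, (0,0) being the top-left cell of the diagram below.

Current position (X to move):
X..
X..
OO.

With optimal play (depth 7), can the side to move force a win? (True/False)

X winning at [X../X../OO.]: False

p1 X@[X../X../OO.]: (0,1)[XX./X../OO.]-1* (0,2)[X.X/X../OO.]-1 (1,1)[X../XX./OO.]-1 (1,2)[X../X.X/OO.]-1 (2,2)[X../X../OOX]-1
p2 O@[XX./X../OO.]: (0,2)[XXO/X../OO.]+1* (1,1)[XX./XO./OO.]+1 (1,2)[XX./X.O/OO.]+1 (2,2)[XX./X../OOO]+1
p3 X@[XXO/X../OO.]: (1,1)[XXO/XX./OO.]-1* (1,2)[XXO/X.X/OO.]-1 (2,2)[XXO/X../OOX]-1
p4 O@[XXO/XX./OO.]: (1,2)[XXO/XXO/OO.]+1* (2,2)[XXO/XX./OOO]+1
p5 X@[XXO/XXO/OO.] terminal -1; root [X../X../OO.] d7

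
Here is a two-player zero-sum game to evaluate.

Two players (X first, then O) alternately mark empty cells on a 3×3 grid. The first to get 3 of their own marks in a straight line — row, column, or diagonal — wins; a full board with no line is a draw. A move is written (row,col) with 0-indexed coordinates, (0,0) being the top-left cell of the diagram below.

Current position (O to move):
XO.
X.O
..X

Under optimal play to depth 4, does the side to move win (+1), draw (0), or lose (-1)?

[XO./X.O/..X] O move#1: (0,2):-1/XOO/X.O/..X*, (1,1):-1/XO./XOO/..X, (2,0):-1/XO./X.O/O.X, (2,1):-1/XO./X.O/.OX
[XOO/X.O/..X] X move#2: (1,1):+1/XOO/XXO/..X*, (2,0):+1/XOO/X.O/X.X, (2,1):+1/XOO/X.O/.XX
[XOO/XXO/..X] end (terminal -1, O#3); searched XO./X.O/..X to 4

value(XO./X.O/..X, O) = -1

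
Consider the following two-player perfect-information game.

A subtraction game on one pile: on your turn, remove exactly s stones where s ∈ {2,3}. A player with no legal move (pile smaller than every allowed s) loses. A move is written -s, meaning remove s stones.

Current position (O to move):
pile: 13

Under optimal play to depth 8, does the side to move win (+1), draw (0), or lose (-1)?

value(13, O) = +1

[13] O move#1: -2:+1/11*, -3:+1/10
[11] X move#2: -2:-1/9*, -3:-1/8
[9] O move#3: -2:-1/7, -3:+1/6*
[6] X move#4: -2:-1/4*, -3:-1/3
[4] O move#5: -2:-1/2, -3:+1/1*
[1] end (terminal -1, X#6); searched 13 to 8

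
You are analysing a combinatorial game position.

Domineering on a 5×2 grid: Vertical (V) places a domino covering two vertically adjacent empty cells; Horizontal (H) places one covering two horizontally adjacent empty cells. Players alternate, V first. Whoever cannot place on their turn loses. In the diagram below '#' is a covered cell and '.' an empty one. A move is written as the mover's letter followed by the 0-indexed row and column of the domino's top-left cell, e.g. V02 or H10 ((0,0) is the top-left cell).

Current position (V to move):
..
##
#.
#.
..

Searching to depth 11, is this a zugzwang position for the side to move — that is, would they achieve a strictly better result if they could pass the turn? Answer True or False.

p1 V@[../##/#./#./..]: V21[../##/##/##/..]-1* V31[../##/#./##/.#]-1
p2 H@[../##/##/##/..]: H00[##/##/##/##/..]+1* H40[../##/##/##/##]+1
p3 V@[##/##/##/##/..] terminal -1; root [../##/#./#./..] d11
pass branch (H moves first from the same position):
  | p1 H@[../##/#./#./..]: H00[##/##/#./#./..]-1 H40[../##/#./#./##]+1*
  | p2 V@[../##/#./#./##]: V21[../##/##/##/##]-1*
  | p3 H@[../##/##/##/##]: H00[##/##/##/##/##]+1*
  | p4 V@[##/##/##/##/##] terminal -1; root [../##/#./#./..] d11
V moving scores -1; V passing scores -1

zugzwang(../##/#./#./.., V) = False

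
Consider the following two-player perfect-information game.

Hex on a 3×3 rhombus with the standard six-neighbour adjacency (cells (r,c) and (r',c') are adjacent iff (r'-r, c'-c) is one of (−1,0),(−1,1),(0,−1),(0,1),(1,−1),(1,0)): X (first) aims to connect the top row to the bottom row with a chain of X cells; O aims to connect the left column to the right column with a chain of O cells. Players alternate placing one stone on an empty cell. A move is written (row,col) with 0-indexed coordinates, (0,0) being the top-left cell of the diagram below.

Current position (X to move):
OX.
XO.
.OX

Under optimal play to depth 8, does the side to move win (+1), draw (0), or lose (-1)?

value(OX./XO./.OX, X) = +1

[OX./XO./.OX] X move#1: (0,2):+1/OXX/XO./.OX*, (1,2):+1/OX./XOX/.OX, (2,0):+1/OX./XO./XOX
[OXX/XO./.OX] O move#2: (1,2):-1/OXX/XOO/.OX*, (2,0):-1/OXX/XO./OOX
[OXX/XOO/.OX] X move#3: (2,0):+1/OXX/XOO/XOX*
[OXX/XOO/XOX] end (terminal -1, O#4); searched OX./XO./.OX to 8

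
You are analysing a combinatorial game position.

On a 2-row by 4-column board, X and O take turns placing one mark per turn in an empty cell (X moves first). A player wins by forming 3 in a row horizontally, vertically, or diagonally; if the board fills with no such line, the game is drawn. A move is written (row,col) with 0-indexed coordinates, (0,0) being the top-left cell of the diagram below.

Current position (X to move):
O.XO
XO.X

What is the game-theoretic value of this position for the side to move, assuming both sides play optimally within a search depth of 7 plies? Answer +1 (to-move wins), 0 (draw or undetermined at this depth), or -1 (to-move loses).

value(O.XO/XO.X, X) = 0

p1 X@[O.XO/XO.X]: (0,1)[OXXO/XO.X]+0* (1,2)[O.XO/XOXX]+0
p2 O@[OXXO/XO.X]: (1,2)[OXXO/XOOX]+0*
p3 X@[OXXO/XOOX] terminal +0; root [O.XO/XO.X] d7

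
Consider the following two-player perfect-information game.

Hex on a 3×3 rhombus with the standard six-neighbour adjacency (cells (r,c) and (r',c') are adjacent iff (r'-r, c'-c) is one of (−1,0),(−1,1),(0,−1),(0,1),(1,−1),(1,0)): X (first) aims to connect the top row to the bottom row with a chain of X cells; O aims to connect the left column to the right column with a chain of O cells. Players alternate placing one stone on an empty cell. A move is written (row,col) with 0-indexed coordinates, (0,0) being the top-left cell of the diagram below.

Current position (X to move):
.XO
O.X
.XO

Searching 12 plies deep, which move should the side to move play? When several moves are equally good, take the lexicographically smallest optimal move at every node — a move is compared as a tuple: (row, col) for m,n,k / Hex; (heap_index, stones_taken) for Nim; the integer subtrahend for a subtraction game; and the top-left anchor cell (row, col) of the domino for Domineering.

X's best at [.XO/O.X/.XO]: (1,1)

p1 X@[.XO/O.X/.XO]: (0,0)[XXO/O.X/.XO]-1 (1,1)[.XO/OXX/.XO]+1* (2,0)[.XO/O.X/XXO]-1
p2 O@[.XO/OXX/.XO] terminal -1; root [.XO/O.X/.XO] d12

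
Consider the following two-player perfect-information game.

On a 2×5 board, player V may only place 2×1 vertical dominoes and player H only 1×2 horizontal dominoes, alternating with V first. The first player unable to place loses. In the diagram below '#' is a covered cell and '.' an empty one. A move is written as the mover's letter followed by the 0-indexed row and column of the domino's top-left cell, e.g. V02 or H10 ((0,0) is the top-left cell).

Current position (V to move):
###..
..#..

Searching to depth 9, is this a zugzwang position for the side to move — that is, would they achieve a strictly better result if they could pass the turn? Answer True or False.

zugzwang(###../..#.., V) = False

ply 1, V at ###../..#.. | V03=+1→####./..##.*; V04=+1→###.#/..#.#
ply 2, H at ####./..##. | H10=-1→####./####.*
ply 3, V at ####./####. | V04=+1→#####/#####*
ply 4: #####/##### is terminal -1 (H); from ###../..#.. depth 9
suppose V passes — search the same position with H to move:
pass> ply 1, H at ###../..#.. | H03=+1→#####/..#..*; H10=-1→###../###..; H13=+1→###../..###
pass> ply 2: #####/..#.. is terminal -1 (V); from ###../..#.. depth 9
for V: play +1, pass -1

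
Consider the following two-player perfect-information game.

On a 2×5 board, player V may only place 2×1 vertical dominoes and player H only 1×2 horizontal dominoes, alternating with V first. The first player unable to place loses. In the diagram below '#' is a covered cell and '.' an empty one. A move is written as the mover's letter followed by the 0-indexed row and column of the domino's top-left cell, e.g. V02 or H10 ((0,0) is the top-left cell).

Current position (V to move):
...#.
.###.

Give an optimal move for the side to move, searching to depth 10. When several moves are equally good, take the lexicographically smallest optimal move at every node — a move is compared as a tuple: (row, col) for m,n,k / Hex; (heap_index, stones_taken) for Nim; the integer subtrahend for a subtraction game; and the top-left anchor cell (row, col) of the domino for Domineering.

p1 V@[...#./.###.]: V00[#..#./####.]+1* V04[...##/.####]-1
p2 H@[#..#./####.]: H01[####./####.]-1*
p3 V@[####./####.]: V04[#####/#####]+1*
p4 H@[#####/#####] terminal -1; root [...#./.###.] d10

V's best at [...#./.###.]: V00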